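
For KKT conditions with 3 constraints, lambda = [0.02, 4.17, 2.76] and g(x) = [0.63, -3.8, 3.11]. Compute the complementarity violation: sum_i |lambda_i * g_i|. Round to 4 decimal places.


KKT complementary slackness check:
lambda_1 * g_1 = 0.02 * 0.63 = 0.0126
lambda_2 * g_2 = 4.17 * -3.8 = -15.846
lambda_3 * g_3 = 2.76 * 3.11 = 8.5836
Total violation = 0.0126 + 15.846 + 8.5836 = 24.4422


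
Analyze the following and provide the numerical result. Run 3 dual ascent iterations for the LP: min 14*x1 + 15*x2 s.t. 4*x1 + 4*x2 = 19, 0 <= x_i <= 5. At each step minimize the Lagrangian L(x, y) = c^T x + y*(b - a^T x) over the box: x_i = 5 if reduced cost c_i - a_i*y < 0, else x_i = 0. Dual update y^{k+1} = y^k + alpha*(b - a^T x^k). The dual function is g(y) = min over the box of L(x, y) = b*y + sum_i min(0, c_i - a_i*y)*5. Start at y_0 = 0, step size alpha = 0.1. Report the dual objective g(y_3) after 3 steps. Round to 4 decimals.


Dual ascent for LP: min 14*x1 + 15*x2, 4*x1 + 4*x2 = 19, 0 <= x_i <= 5
Step 1: y^k = 0.0, reduced costs: (14.0, 15.0)
  x^k = (0.0, 0.0), subgradient = b - a^T x = 19.0
  y^{k+1} = 0.0 + 0.1*19.0 = 1.9
Step 2: y^k = 1.9, reduced costs: (6.4, 7.4)
  x^k = (0.0, 0.0), subgradient = b - a^T x = 19.0
  y^{k+1} = 1.9 + 0.1*19.0 = 3.8
Step 3: y^k = 3.8, reduced costs: (-1.2, -0.2)
  x^k = (5.0, 5.0), subgradient = b - a^T x = -21.0
  y^{k+1} = 3.8 + 0.1*-21.0 = 1.7
Dual objective at y_3 = 1.7: reduced costs (7.2, 8.2), box minimizer x = (0.0, 0.0)
g(y_3) = b*y + (c1 - a1*y)*x1 + (c2 - a2*y)*x2 = 19*1.7 + 7.2*0.0 + 8.2*0.0 = 32.3 + 0.0 + 0.0 = 32.3


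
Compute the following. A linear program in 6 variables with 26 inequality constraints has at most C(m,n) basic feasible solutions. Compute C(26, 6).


Each vertex corresponds to some choice of n active constraints out of m, so the number of vertices is at most C(m, n) = m! / (n!(m-n)!).
m = 26, n = 6
Numerator: 26 * 25 * 24 * 23 * 22 * 21
Denominator: 6! = 720
C(26, 6) = 230230


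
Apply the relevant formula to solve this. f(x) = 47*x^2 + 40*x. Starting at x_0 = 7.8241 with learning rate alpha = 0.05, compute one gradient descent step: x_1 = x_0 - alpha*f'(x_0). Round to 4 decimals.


We compute the gradient at x_0 and apply the update.
f'(x) = 94*x + 40
f'(7.8241) = 94*7.8241 + 40 = 775.4654
x_1 = 7.8241 - 0.05*775.4654 = -30.9492


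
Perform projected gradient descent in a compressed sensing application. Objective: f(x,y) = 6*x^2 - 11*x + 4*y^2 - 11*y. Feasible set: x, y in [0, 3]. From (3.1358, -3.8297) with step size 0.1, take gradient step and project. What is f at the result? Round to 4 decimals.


Step 1: Compute gradient at (3.1358, -3.8297).
grad_x = 2*6*3.1358 - 11 = 26.6296
grad_y = 2*4*-3.8297 - 11 = -41.6376
Step 2: Gradient step.
x_raw = 3.1358 - 0.1*26.6296 = 0.4728
y_raw = -3.8297 - 0.1*-41.6376 = 0.3341
Step 3: Project onto [0, 3].
x_proj = clip(0.4728) = 0.4728
y_proj = clip(0.3341) = 0.3341
Step 4: Evaluate f.
f(0.4728, 0.3341) = -7.088


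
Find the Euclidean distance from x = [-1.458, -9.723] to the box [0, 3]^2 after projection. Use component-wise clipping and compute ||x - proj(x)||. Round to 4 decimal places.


Project each component onto [0, 3].
clip(-1.458) = 0.0, clip(-9.723) = 0.0
Projection = [0.0, 0.0]
Squared diffs: [2.1258, 94.5367]
Distance = sqrt(96.6625) = 9.8317


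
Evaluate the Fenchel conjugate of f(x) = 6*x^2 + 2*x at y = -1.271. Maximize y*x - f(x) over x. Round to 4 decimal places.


f*(y) = sup_x {y*x - a*x^2 - b*x} = sup_x {(y-b)*x - a*x^2}
FOC: (y - b) - 2a*x = 0 => x* = (y - b)/(2a)
x* = (-1.271 - 2)/(2*6) = -0.2726
f*(-1.271) = (y-b)^2/(4a) = (-1.271 - 2)^2/(4*6)
= 10.6994/24 = 0.4458


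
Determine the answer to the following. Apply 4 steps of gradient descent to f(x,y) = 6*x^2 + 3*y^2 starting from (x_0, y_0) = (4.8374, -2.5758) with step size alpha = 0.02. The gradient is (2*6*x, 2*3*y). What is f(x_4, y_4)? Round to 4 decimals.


Gradient descent on f(x,y) = 6*x^2 + 3*y^2.
Starting point: (4.8374, -2.5758), alpha = 0.02
Step 1: grad_x = 2*6*4.8374 = 58.0488, grad_y = 2*3*-2.5758 = -15.4548
  x_1 = 4.8374 - 0.02*58.0488 = 3.6764
  y_1 = -2.5758 - 0.02*-15.4548 = -2.2667
Step 2: grad_x = 2*6*3.6764 = 44.1171, grad_y = 2*3*-2.2667 = -13.6002
  x_2 = 3.6764 - 0.02*44.1171 = 2.7941
  y_2 = -2.2667 - 0.02*-13.6002 = -1.9947
Step 3: grad_x = 2*6*2.7941 = 33.529, grad_y = 2*3*-1.9947 = -11.9682
  x_3 = 2.7941 - 0.02*33.529 = 2.1235
  y_3 = -1.9947 - 0.02*-11.9682 = -1.7553
Step 4: grad_x = 2*6*2.1235 = 25.482, grad_y = 2*3*-1.7553 = -10.532
  x_4 = 2.1235 - 0.02*25.482 = 1.6139
  y_4 = -1.7553 - 0.02*-10.532 = -1.5447
f(1.6139, -1.5447) = 6*1.6139^2 + 3*(-1.5447)^2 = 22.7856


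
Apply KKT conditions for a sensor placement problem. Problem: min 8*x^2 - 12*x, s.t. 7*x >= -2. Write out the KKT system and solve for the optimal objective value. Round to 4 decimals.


Step 1: Try lambda = 0 (constraint inactive).
Stationarity: 2*8*x - 12 = 0
x* = 12/(2*8) = 0.75
Check constraint: 7*0.75 = 5.25 >= -2 -- satisfied.
Step 2: Compute optimal value.
f(x*) = 8*0.75^2 - 12*0.75 = -4.5


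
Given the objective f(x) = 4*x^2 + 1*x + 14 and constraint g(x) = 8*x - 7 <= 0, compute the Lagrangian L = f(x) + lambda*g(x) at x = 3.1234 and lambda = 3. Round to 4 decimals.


Step 1: Evaluate f(x).
f(3.1234) = 4*3.1234^2 + 1*3.1234 + 14 = 56.1459
Step 2: Evaluate g(x).
g(3.1234) = 8*3.1234 - 7 = 17.9872
Step 3: Compute Lagrangian.
L = 56.1459 + 3*17.9872 = 110.1075


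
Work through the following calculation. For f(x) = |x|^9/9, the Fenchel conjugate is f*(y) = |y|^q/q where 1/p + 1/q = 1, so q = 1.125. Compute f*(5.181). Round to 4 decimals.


The conjugate exponent q satisfies 1/p + 1/q = 1.
p = 9, so q = 9/(9 - 1) = 1.125
|y|^q = 5.181^1.125 = 6.3638
f*(5.181) = 6.3638 / 1.125 = 5.6567


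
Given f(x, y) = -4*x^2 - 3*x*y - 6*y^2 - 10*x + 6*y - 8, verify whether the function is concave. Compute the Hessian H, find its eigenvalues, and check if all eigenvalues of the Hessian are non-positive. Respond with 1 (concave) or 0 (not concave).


The Hessian of f(x,y) = -4*x^2 - 3*x*y - 6*y^2 - 10*x + 6*y - 8 is:
H = [[-8, -3], [-3, -12]]
Trace = -8 - 12 = -20
Determinant = -8*-12 - (-3)^2 = 87
Discriminant = (-20)^2 - 4*87 = 52.0
Eigenvalues: lambda_1 = -13.6056, lambda_2 = -6.3944
The function is concave.

1


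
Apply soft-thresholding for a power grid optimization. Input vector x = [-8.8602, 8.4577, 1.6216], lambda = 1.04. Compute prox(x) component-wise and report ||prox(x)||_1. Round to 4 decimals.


Soft-thresholding with lambda = 1.04:
prox(-8.8602) = sign(-8.8602)*max(|-8.8602| - 1.04, 0) = -7.8202
prox(8.4577) = sign(8.4577)*max(|8.4577| - 1.04, 0) = 7.4177
prox(1.6216) = sign(1.6216)*max(|1.6216| - 1.04, 0) = 0.5816
prox(x) = [-7.8202, 7.4177, 0.5816]
||prox(x)||_1 = 7.8202 + 7.4177 + 0.5816 = 15.8195


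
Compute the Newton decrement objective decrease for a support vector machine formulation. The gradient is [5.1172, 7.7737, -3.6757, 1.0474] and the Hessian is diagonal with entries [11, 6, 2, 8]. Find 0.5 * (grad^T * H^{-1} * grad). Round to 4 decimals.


Step 1: H is diagonal, so H^(-1) * g = [0.4652, 1.2956, -1.8379, 0.1309].
Step 2: g^T H^(-1) g = sum_i g_i^2 / H_ii
  = (5.1172)^2/11 + (7.7737)^2/6 + (-3.6757)^2/2 + (1.0474)^2/8
  = 2.3805 + 10.0717 + 6.7554 + 0.1371 = 19.3448
Step 3: Objective decrease = 0.5 * g^T H^(-1) g = 9.6724


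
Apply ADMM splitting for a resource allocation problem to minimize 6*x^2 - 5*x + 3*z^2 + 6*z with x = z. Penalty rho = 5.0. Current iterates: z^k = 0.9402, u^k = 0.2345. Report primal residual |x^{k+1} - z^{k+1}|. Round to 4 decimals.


ADMM iteration with rho = 5.0, z^k = 0.9402, u^k = 0.2345
Step 1: x-update.
Minimize 6*x^2 - 5*x + (5.0/2)*(x - 0.9402 + 0.2345)^2
FOC: (2*6 + 5.0)*x = 5 + 5.0*(0.9402 - 0.2345)
x^{k+1} = 0.5017
Step 2: z-update.
Minimize 3*z^2 + 6*z + (5.0/2)*(0.5017 - z + 0.2345)^2
FOC: (2*3 + 5.0)*z = -6 + 5.0*(0.5017 + 0.2345)
z^{k+1} = -0.2108
Step 3: u-update.
u^{k+1} = 0.2345 + 0.5017 + 0.2108 = 0.947
Step 4: Primal residual = |0.5017 + 0.2108| = 0.7125


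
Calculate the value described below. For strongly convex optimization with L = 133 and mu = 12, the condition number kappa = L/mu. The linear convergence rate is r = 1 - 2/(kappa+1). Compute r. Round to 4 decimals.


Step 1: Compute the condition number.
kappa = L/mu = 133/12 = 11.0833
Step 2: Compute the convergence rate.
r = 1 - 2/(kappa + 1) = 1 - 2*mu/(L + mu) = (L - mu)/(L + mu) = 121/145 = 0.8345


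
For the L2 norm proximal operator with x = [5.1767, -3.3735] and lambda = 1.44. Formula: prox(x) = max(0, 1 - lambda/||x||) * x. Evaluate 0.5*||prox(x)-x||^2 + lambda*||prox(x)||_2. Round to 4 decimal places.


Step 1: Compute ||x||.
||x|| = 6.1789
Step 2: Compute scaling factor.
scale = max(0, 1 - 1.44/6.1789) = 0.7669
Step 3: prox(x) = [3.9703, -2.5873]
||prox(x)|| = 4.7389
Step 4: Proximal objective.
0.5*||prox-x||^2 = 1.0368
lambda*||prox|| = 6.824
Total = 7.8608


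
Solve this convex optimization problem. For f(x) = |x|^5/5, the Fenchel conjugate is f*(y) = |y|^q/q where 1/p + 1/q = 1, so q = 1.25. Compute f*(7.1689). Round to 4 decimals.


The conjugate exponent q satisfies 1/p + 1/q = 1.
p = 5, so q = 5/(5 - 1) = 1.25
|y|^q = 7.1689^1.25 = 11.7305
f*(7.1689) = 11.7305 / 1.25 = 9.3844


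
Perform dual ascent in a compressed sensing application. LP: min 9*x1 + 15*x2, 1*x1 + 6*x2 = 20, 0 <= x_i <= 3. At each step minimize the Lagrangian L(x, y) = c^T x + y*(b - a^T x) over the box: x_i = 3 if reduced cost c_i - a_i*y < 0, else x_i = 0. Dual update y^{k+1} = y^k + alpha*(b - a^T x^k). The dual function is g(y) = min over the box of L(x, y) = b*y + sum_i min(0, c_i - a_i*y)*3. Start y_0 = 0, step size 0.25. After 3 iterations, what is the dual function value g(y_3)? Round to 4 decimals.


Dual ascent for LP: min 9*x1 + 15*x2, 1*x1 + 6*x2 = 20, 0 <= x_i <= 3
Step 1: y^k = 0.0, reduced costs: (9.0, 15.0)
  x^k = (0.0, 0.0), subgradient = b - a^T x = 20.0
  y^{k+1} = 0.0 + 0.25*20.0 = 5.0
Step 2: y^k = 5.0, reduced costs: (4.0, -15.0)
  x^k = (0.0, 3.0), subgradient = b - a^T x = 2.0
  y^{k+1} = 5.0 + 0.25*2.0 = 5.5
Step 3: y^k = 5.5, reduced costs: (3.5, -18.0)
  x^k = (0.0, 3.0), subgradient = b - a^T x = 2.0
  y^{k+1} = 5.5 + 0.25*2.0 = 6.0
Dual objective at y_3 = 6.0: reduced costs (3.0, -21.0), box minimizer x = (0.0, 3.0)
g(y_3) = b*y + (c1 - a1*y)*x1 + (c2 - a2*y)*x2 = 20*6.0 + 3.0*0.0 + (-21.0)*3.0 = 120.0 + 0.0 - 63.0 = 57.0


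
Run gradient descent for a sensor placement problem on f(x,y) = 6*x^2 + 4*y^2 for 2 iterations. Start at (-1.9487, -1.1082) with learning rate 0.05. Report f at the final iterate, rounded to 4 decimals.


Gradient descent on f(x,y) = 6*x^2 + 4*y^2.
Starting point: (-1.9487, -1.1082), alpha = 0.05
Step 1: grad_x = 2*6*-1.9487 = -23.3844, grad_y = 2*4*-1.1082 = -8.8656
  x_1 = -1.9487 - 0.05*-23.3844 = -0.7795
  y_1 = -1.1082 - 0.05*-8.8656 = -0.6649
Step 2: grad_x = 2*6*-0.7795 = -9.3538, grad_y = 2*4*-0.6649 = -5.3194
  x_2 = -0.7795 - 0.05*-9.3538 = -0.3118
  y_2 = -0.6649 - 0.05*-5.3194 = -0.399
f(-0.3118, -0.399) = 6*(-0.3118)^2 + 4*(-0.399)^2 = 1.2199


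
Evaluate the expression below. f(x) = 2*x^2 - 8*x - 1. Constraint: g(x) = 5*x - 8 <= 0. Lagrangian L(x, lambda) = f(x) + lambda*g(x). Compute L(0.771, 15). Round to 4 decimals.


Step 1: Evaluate f(x).
f(0.771) = 2*0.771^2 - 8*0.771 - 1 = -5.9791
Step 2: Evaluate g(x).
g(0.771) = 5*0.771 - 8 = -4.145
Step 3: Compute Lagrangian.
L = -5.9791 + 15*-4.145 = -68.1541


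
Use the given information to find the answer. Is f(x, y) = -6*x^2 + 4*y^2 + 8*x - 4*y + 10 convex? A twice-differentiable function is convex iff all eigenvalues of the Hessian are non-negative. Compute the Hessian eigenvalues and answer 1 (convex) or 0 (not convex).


The Hessian of f(x,y) = -6*x^2 + 4*y^2 + 8*x - 4*y + 10 is:
H = [[-12, 0], [0, 8]]
Trace = -12 + 8 = -4
Determinant = -12*8 - (0)^2 = -96
Discriminant = (-4)^2 - 4*-96 = 400.0
Eigenvalues: lambda_1 = -12.0, lambda_2 = 8.0
The function is not convex.

0


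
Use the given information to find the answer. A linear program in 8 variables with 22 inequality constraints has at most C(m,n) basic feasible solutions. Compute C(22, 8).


Each vertex corresponds to some choice of n active constraints out of m, so the number of vertices is at most C(m, n) = m! / (n!(m-n)!).
m = 22, n = 8
Numerator: 22 * 21 * 20 * 19 * 18 * 17 * 16 * 15
Denominator: 8! = 40320
C(22, 8) = 319770


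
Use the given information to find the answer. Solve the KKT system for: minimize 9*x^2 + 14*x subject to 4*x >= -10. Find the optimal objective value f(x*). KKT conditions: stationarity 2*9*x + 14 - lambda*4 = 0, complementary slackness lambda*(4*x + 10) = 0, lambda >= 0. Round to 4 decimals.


Step 1: Try lambda = 0 (constraint inactive).
Stationarity: 2*9*x + 14 = 0
x* = -14/(2*9) = -7/9 = -0.7778 (rounded; the exact value -7/9 is used below)
Check constraint: 4*-0.7778 = -3.1112 >= -10 -- satisfied.
Step 2: Compute optimal value.
f(x*) = 9*(-7/9)^2 + 14*(-7/9) = -5.4444


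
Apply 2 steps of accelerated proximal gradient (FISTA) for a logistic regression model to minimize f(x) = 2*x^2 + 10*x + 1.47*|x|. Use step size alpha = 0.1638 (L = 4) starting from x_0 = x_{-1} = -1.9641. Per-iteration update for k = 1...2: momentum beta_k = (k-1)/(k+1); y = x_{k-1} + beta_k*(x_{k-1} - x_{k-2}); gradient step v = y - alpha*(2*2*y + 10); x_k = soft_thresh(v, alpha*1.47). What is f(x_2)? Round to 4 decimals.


FISTA on f(x) = 2*x^2 + 10*x + 1.47*|x|
L = 4, alpha = 0.1638
Iteration 1: beta = 0.0, y = -1.9641 + 0.0*(-1.9641 + 1.9641) = -1.9641
  grad(y) = 2.1436, v = y - alpha*grad = -2.3152
  prox(v) = soft_thresh(-2.3152, 0.2408) = -2.0744
Iteration 2: beta = 0.3333, y = -2.0744 + 0.3333*(-2.0744 + 1.9641) = -2.1112
  grad(y) = 1.5551, v = y - alpha*grad = -2.3659
  prox(v) = soft_thresh(-2.3659, 0.2408) = -2.1252
f(x_2) = 2*(-2.1252)^2 + 10*(-2.1252) + 1.47*|-2.1252| = -9.095


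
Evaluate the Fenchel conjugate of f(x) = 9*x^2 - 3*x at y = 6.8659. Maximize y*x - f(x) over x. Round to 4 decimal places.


f*(y) = sup_x {y*x - a*x^2 - b*x} = sup_x {(y-b)*x - a*x^2}
FOC: (y - b) - 2a*x = 0 => x* = (y - b)/(2a)
x* = (6.8659 + 3)/(2*9) = 0.5481
f*(6.8659) = (y-b)^2/(4a) = (6.8659 + 3)^2/(4*9)
= 97.336/36 = 2.7038


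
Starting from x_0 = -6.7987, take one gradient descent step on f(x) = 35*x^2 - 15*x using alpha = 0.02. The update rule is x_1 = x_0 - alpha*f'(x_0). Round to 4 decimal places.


We compute the gradient at x_0 and apply the update.
f'(x) = 70*x - 15
f'(-6.7987) = 70*-6.7987 - 15 = -490.909
x_1 = -6.7987 - 0.02*-490.909 = 3.0195


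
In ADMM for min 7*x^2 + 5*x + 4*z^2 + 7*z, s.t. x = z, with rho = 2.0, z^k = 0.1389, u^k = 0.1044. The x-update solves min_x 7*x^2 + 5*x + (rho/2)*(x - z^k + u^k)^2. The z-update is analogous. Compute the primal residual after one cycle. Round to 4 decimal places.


ADMM iteration with rho = 2.0, z^k = 0.1389, u^k = 0.1044
Step 1: x-update.
Minimize 7*x^2 + 5*x + (2.0/2)*(x - 0.1389 + 0.1044)^2
FOC: (2*7 + 2.0)*x = -5 + 2.0*(0.1389 - 0.1044)
x^{k+1} = -0.3082
Step 2: z-update.
Minimize 4*z^2 + 7*z + (2.0/2)*(-0.3082 - z + 0.1044)^2
FOC: (2*4 + 2.0)*z = -7 + 2.0*(-0.3082 + 0.1044)
z^{k+1} = -0.7408
Step 3: u-update.
u^{k+1} = 0.1044 - 0.3082 + 0.7408 = 0.537
Step 4: Primal residual = |-0.3082 + 0.7408| = 0.4326


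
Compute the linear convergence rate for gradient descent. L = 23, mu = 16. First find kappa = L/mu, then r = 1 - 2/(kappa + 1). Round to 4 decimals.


Step 1: Compute the condition number.
kappa = L/mu = 23/16 = 1.4375
Step 2: Compute the convergence rate.
r = 1 - 2/(kappa + 1) = 1 - 2*mu/(L + mu) = (L - mu)/(L + mu) = 7/39 = 0.1795


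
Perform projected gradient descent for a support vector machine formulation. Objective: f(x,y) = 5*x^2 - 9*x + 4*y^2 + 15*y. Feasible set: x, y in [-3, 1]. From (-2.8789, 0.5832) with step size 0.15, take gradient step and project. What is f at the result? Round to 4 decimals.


Step 1: Compute gradient at (-2.8789, 0.5832).
grad_x = 2*5*-2.8789 - 9 = -37.789
grad_y = 2*4*0.5832 + 15 = 19.6656
Step 2: Gradient step.
x_raw = -2.8789 - 0.15*-37.789 = 2.7895
y_raw = 0.5832 - 0.15*19.6656 = -2.3666
Step 3: Project onto [-3, 1].
x_proj = clip(2.7895) = 1.0
y_proj = clip(-2.3666) = -2.3666
Step 4: Evaluate f.
f(1.0, -2.3666) = -17.0957


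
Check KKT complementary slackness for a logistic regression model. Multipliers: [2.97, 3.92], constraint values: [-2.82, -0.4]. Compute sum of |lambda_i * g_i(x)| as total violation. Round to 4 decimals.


KKT complementary slackness check:
lambda_1 * g_1 = 2.97 * -2.82 = -8.3754
lambda_2 * g_2 = 3.92 * -0.4 = -1.568
Total violation = 8.3754 + 1.568 = 9.9434


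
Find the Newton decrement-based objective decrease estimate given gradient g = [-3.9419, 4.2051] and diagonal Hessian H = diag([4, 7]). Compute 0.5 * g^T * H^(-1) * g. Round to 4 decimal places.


Step 1: H is diagonal, so H^(-1) * g = [-0.9855, 0.6007].
Step 2: g^T H^(-1) g = sum_i g_i^2 / H_ii
  = (-3.9419)^2/4 + (4.2051)^2/7
  = 3.8846 + 2.5261 = 6.4108
Step 3: Objective decrease = 0.5 * g^T H^(-1) g = 3.2054


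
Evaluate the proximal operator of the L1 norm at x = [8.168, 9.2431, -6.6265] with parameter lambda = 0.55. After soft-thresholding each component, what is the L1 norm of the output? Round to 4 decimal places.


Soft-thresholding with lambda = 0.55:
prox(8.168) = sign(8.168)*max(|8.168| - 0.55, 0) = 7.618
prox(9.2431) = sign(9.2431)*max(|9.2431| - 0.55, 0) = 8.6931
prox(-6.6265) = sign(-6.6265)*max(|-6.6265| - 0.55, 0) = -6.0765
prox(x) = [7.618, 8.6931, -6.0765]
||prox(x)||_1 = 7.618 + 8.6931 + 6.0765 = 22.3876


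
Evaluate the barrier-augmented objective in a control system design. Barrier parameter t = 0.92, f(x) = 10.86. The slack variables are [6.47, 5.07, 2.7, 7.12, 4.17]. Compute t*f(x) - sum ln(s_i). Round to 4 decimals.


Step 1: Compute log-barrier.
ln values: [1.8672, 1.6233, 0.9933, 1.9629, 1.4279]
phi = -(1.8672 + 1.6233 + 0.9933 + 1.9629 + 1.4279) = -7.8746
Step 2: Compute augmented objective.
t*f(x) = 0.92*10.86 = 9.9912
Total = 9.9912 - 7.8746 = 2.1166


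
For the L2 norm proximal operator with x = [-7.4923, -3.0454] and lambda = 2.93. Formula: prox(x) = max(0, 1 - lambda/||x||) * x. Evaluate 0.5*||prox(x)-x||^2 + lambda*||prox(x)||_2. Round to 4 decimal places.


Step 1: Compute ||x||.
||x|| = 8.0876
Step 2: Compute scaling factor.
scale = max(0, 1 - 2.93/8.0876) = 0.6377
Step 3: prox(x) = [-4.778, -1.9421]
||prox(x)|| = 5.1576
Step 4: Proximal objective.
0.5*||prox-x||^2 = 4.2925
lambda*||prox|| = 15.1118
Total = 19.4042


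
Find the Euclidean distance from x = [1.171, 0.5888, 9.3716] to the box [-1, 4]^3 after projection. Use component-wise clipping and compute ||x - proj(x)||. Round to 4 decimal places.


Project each component onto [-1, 4].
clip(1.171) = 1.171, clip(0.5888) = 0.5888, clip(9.3716) = 4.0
Projection = [1.171, 0.5888, 4.0]
Squared diffs: [0.0, 0.0, 28.8541]
Distance = sqrt(28.8541) = 5.3716


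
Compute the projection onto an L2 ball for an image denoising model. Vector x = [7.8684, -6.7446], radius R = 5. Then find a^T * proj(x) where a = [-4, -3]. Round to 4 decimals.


Step 1: Compute ||x|| (intermediates to 6 decimals).
||x|| = sqrt(7.8684^2 + (-6.7446)^2) = 10.363462
Step 2: Project.
Since ||x|| > R, scale = R/||x|| = 5/10.363462 = 0.482464, proj(x) = scale * x
proj(x) = [3.79622, -3.254027]
Step 3: Dot product.
a^T * proj(x) = -4*3.79622 - 3*(-3.254027) = -5.4228


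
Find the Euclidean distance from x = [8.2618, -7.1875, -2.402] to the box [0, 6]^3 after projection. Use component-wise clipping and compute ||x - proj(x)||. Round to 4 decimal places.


Project each component onto [0, 6].
clip(8.2618) = 6.0, clip(-7.1875) = 0.0, clip(-2.402) = 0.0
Projection = [6.0, 0.0, 0.0]
Squared diffs: [5.1157, 51.6602, 5.7696]
Distance = sqrt(62.5455) = 7.9086


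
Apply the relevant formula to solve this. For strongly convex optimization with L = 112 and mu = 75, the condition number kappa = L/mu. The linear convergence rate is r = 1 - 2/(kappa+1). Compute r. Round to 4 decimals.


Step 1: Compute the condition number.
kappa = L/mu = 112/75 = 1.4933
Step 2: Compute the convergence rate.
r = 1 - 2/(kappa + 1) = 1 - 2*mu/(L + mu) = (L - mu)/(L + mu) = 37/187 = 0.1979


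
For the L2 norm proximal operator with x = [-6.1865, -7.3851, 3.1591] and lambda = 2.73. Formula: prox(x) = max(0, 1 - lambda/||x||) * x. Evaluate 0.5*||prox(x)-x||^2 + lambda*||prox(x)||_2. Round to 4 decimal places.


Step 1: Compute ||x||.
||x|| = 10.1387
Step 2: Compute scaling factor.
scale = max(0, 1 - 2.73/10.1387) = 0.7307
Step 3: prox(x) = [-4.5207, -5.3965, 2.3085]
||prox(x)|| = 7.4087
Step 4: Proximal objective.
0.5*||prox-x||^2 = 3.7265
lambda*||prox|| = 20.2258
Total = 23.9521


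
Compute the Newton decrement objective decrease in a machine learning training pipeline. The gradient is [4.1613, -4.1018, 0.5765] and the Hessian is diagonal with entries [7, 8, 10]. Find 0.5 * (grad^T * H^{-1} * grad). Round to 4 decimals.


Step 1: H is diagonal, so H^(-1) * g = [0.5945, -0.5127, 0.0577].
Step 2: g^T H^(-1) g = sum_i g_i^2 / H_ii
  = (4.1613)^2/7 + (-4.1018)^2/8 + (0.5765)^2/10
  = 2.4738 + 2.1031 + 0.0332 = 4.6101
Step 3: Objective decrease = 0.5 * g^T H^(-1) g = 2.3051


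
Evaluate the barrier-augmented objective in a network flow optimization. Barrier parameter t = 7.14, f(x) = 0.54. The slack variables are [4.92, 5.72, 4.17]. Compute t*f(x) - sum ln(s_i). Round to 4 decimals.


Step 1: Compute log-barrier.
ln values: [1.5933, 1.744, 1.4279]
phi = -(1.5933 + 1.744 + 1.4279) = -4.7652
Step 2: Compute augmented objective.
t*f(x) = 7.14*0.54 = 3.8556
Total = 3.8556 - 4.7652 = -0.9096


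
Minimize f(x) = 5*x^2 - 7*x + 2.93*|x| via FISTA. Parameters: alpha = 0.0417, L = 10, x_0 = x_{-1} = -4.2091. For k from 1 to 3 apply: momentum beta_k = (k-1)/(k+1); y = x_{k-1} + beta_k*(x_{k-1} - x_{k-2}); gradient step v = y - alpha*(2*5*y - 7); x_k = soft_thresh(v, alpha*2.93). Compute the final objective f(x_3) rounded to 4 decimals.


FISTA on f(x) = 5*x^2 - 7*x + 2.93*|x|
L = 10, alpha = 0.0417
Iteration 1: beta = 0.0, y = -4.2091 + 0.0*(-4.2091 + 4.2091) = -4.2091
  grad(y) = -49.091, v = y - alpha*grad = -2.162
  prox(v) = soft_thresh(-2.162, 0.1222) = -2.0398
Iteration 2: beta = 0.3333, y = -2.0398 + 0.3333*(-2.0398 + 4.2091) = -1.3167
  grad(y) = -20.1673, v = y - alpha*grad = -0.4758
  prox(v) = soft_thresh(-0.4758, 0.1222) = -0.3536
Iteration 3: beta = 0.5, y = -0.3536 + 0.5*(-0.3536 + 2.0398) = 0.4896
  grad(y) = -2.1045, v = y - alpha*grad = 0.5773
  prox(v) = soft_thresh(0.5773, 0.1222) = 0.4551
f(x_3) = 5*0.4551^2 - 7*0.4551 + 2.93*|0.4551| = -0.8167


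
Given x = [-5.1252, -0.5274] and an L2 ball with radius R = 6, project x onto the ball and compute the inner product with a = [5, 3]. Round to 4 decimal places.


Step 1: Compute ||x|| (intermediates to 6 decimals).
||x|| = sqrt((-5.1252)^2 + (-0.5274)^2) = 5.152264
Step 2: Project.
Since ||x|| <= R, proj = x (no scaling needed).
proj(x) = [-5.1252, -0.5274]
Step 3: Dot product.
a^T * proj(x) = 5*(-5.1252) + 3*(-0.5274) = -27.2082


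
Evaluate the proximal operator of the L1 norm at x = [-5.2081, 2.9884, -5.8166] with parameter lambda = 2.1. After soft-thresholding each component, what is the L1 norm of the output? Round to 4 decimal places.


Soft-thresholding with lambda = 2.1:
prox(-5.2081) = sign(-5.2081)*max(|-5.2081| - 2.1, 0) = -3.1081
prox(2.9884) = sign(2.9884)*max(|2.9884| - 2.1, 0) = 0.8884
prox(-5.8166) = sign(-5.8166)*max(|-5.8166| - 2.1, 0) = -3.7166
prox(x) = [-3.1081, 0.8884, -3.7166]
||prox(x)||_1 = 3.1081 + 0.8884 + 3.7166 = 7.7131


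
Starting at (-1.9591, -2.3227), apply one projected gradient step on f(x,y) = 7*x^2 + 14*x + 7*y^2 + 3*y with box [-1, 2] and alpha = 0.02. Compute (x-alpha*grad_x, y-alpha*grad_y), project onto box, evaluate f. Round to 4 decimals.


Step 1: Compute gradient at (-1.9591, -2.3227).
grad_x = 2*7*-1.9591 + 14 = -13.4274
grad_y = 2*7*-2.3227 + 3 = -29.5178
Step 2: Gradient step.
x_raw = -1.9591 - 0.02*-13.4274 = -1.6906
y_raw = -2.3227 - 0.02*-29.5178 = -1.7323
Step 3: Project onto [-1, 2].
x_proj = clip(-1.6906) = -1.0
y_proj = clip(-1.7323) = -1.0
Step 4: Evaluate f.
f(-1.0, -1.0) = -3.0


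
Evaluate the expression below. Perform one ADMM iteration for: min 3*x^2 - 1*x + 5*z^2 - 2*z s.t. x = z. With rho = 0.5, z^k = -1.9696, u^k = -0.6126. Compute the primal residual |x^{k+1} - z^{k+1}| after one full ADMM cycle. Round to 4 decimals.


ADMM iteration with rho = 0.5, z^k = -1.9696, u^k = -0.6126
Step 1: x-update.
Minimize 3*x^2 - 1*x + (0.5/2)*(x + 1.9696 - 0.6126)^2
FOC: (2*3 + 0.5)*x = 1 + 0.5*(-1.9696 + 0.6126)
x^{k+1} = 0.0495
Step 2: z-update.
Minimize 5*z^2 - 2*z + (0.5/2)*(0.0495 - z - 0.6126)^2
FOC: (2*5 + 0.5)*z = 2 + 0.5*(0.0495 - 0.6126)
z^{k+1} = 0.1637
Step 3: u-update.
u^{k+1} = -0.6126 + 0.0495 - 0.1637 = -0.7268
Step 4: Primal residual = |0.0495 - 0.1637| = 0.1142


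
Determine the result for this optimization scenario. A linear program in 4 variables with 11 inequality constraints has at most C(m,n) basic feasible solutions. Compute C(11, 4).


Each vertex corresponds to some choice of n active constraints out of m, so the number of vertices is at most C(m, n) = m! / (n!(m-n)!).
m = 11, n = 4
Numerator: 11 * 10 * 9 * 8
Denominator: 4! = 24
C(11, 4) = 330


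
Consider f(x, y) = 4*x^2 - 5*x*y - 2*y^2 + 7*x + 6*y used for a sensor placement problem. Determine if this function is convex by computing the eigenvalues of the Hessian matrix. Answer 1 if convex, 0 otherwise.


The Hessian of f(x,y) = 4*x^2 - 5*x*y - 2*y^2 + 7*x + 6*y is:
H = [[8, -5], [-5, -4]]
Trace = 8 - 4 = 4
Determinant = 8*-4 - (-5)^2 = -57
Discriminant = (4)^2 - 4*-57 = 244.0
Eigenvalues: lambda_1 = -5.8102, lambda_2 = 9.8102
The function is not convex.

0


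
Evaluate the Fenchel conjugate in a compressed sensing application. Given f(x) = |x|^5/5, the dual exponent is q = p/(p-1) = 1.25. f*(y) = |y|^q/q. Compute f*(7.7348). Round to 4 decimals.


The conjugate exponent q satisfies 1/p + 1/q = 1.
p = 5, so q = 5/(5 - 1) = 1.25
|y|^q = 7.7348^1.25 = 12.8992
f*(7.7348) = 12.8992 / 1.25 = 10.3193


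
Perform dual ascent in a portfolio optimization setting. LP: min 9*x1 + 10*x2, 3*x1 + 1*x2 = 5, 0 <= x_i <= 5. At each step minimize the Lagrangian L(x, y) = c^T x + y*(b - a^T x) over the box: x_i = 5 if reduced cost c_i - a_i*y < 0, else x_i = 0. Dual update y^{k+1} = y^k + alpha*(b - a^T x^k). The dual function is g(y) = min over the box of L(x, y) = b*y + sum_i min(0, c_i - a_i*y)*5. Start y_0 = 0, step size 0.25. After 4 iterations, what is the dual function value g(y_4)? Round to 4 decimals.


Dual ascent for LP: min 9*x1 + 10*x2, 3*x1 + 1*x2 = 5, 0 <= x_i <= 5
Step 1: y^k = 0.0, reduced costs: (9.0, 10.0)
  x^k = (0.0, 0.0), subgradient = b - a^T x = 5.0
  y^{k+1} = 0.0 + 0.25*5.0 = 1.25
Step 2: y^k = 1.25, reduced costs: (5.25, 8.75)
  x^k = (0.0, 0.0), subgradient = b - a^T x = 5.0
  y^{k+1} = 1.25 + 0.25*5.0 = 2.5
Step 3: y^k = 2.5, reduced costs: (1.5, 7.5)
  x^k = (0.0, 0.0), subgradient = b - a^T x = 5.0
  y^{k+1} = 2.5 + 0.25*5.0 = 3.75
Step 4: y^k = 3.75, reduced costs: (-2.25, 6.25)
  x^k = (5.0, 0.0), subgradient = b - a^T x = -10.0
  y^{k+1} = 3.75 + 0.25*-10.0 = 1.25
Dual objective at y_4 = 1.25: reduced costs (5.25, 8.75), box minimizer x = (0.0, 0.0)
g(y_4) = b*y + (c1 - a1*y)*x1 + (c2 - a2*y)*x2 = 5*1.25 + 5.25*0.0 + 8.75*0.0 = 6.25 + 0.0 + 0.0 = 6.25


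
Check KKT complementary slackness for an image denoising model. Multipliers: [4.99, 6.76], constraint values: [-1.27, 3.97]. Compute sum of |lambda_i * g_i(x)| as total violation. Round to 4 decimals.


KKT complementary slackness check:
lambda_1 * g_1 = 4.99 * -1.27 = -6.3373
lambda_2 * g_2 = 6.76 * 3.97 = 26.8372
Total violation = 6.3373 + 26.8372 = 33.1745


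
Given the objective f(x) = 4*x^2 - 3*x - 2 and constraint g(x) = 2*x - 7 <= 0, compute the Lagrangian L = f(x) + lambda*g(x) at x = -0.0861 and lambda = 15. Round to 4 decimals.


Step 1: Evaluate f(x).
f(-0.0861) = 4*(-0.0861)^2 - 3*(-0.0861) - 2 = -1.712
Step 2: Evaluate g(x).
g(-0.0861) = 2*-0.0861 - 7 = -7.1722
Step 3: Compute Lagrangian.
L = -1.712 + 15*-7.1722 = -109.295


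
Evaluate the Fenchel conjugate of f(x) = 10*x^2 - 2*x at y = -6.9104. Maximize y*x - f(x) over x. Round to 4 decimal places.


f*(y) = sup_x {y*x - a*x^2 - b*x} = sup_x {(y-b)*x - a*x^2}
FOC: (y - b) - 2a*x = 0 => x* = (y - b)/(2a)
x* = (-6.9104 + 2)/(2*10) = -0.2455
f*(-6.9104) = (y-b)^2/(4a) = (-6.9104 + 2)^2/(4*10)
= 24.112/40 = 0.6028


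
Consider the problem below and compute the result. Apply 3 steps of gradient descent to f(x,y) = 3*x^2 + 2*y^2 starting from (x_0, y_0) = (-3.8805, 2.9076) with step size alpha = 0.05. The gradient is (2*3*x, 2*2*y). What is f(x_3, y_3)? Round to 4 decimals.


Gradient descent on f(x,y) = 3*x^2 + 2*y^2.
Starting point: (-3.8805, 2.9076), alpha = 0.05
Step 1: grad_x = 2*3*-3.8805 = -23.283, grad_y = 2*2*2.9076 = 11.6304
  x_1 = -3.8805 - 0.05*-23.283 = -2.7164
  y_1 = 2.9076 - 0.05*11.6304 = 2.3261
Step 2: grad_x = 2*3*-2.7164 = -16.2981, grad_y = 2*2*2.3261 = 9.3043
  x_2 = -2.7164 - 0.05*-16.2981 = -1.9014
  y_2 = 2.3261 - 0.05*9.3043 = 1.8609
Step 3: grad_x = 2*3*-1.9014 = -11.4087, grad_y = 2*2*1.8609 = 7.4435
  x_3 = -1.9014 - 0.05*-11.4087 = -1.331
  y_3 = 1.8609 - 0.05*7.4435 = 1.4887
f(-1.331, 1.4887) = 3*(-1.331)^2 + 2*1.4887^2 = 9.7472


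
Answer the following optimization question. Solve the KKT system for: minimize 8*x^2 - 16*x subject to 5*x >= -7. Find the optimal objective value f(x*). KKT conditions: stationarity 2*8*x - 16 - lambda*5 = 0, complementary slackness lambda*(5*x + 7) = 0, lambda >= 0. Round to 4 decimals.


Step 1: Try lambda = 0 (constraint inactive).
Stationarity: 2*8*x - 16 = 0
x* = 16/(2*8) = 1.0
Check constraint: 5*1.0 = 5.0 >= -7 -- satisfied.
Step 2: Compute optimal value.
f(x*) = 8*1.0^2 - 16*1.0 = -8.0


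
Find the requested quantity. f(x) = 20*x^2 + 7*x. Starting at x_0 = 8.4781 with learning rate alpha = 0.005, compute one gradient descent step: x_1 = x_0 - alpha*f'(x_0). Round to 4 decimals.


We compute the gradient at x_0 and apply the update.
f'(x) = 40*x + 7
f'(8.4781) = 40*8.4781 + 7 = 346.124
x_1 = 8.4781 - 0.005*346.124 = 6.7475


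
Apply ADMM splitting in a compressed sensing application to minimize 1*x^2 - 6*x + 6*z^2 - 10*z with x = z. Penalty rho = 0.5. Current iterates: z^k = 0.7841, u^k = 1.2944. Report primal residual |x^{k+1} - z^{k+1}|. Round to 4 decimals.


ADMM iteration with rho = 0.5, z^k = 0.7841, u^k = 1.2944
Step 1: x-update.
Minimize 1*x^2 - 6*x + (0.5/2)*(x - 0.7841 + 1.2944)^2
FOC: (2*1 + 0.5)*x = 6 + 0.5*(0.7841 - 1.2944)
x^{k+1} = 2.2979
Step 2: z-update.
Minimize 6*z^2 - 10*z + (0.5/2)*(2.2979 - z + 1.2944)^2
FOC: (2*6 + 0.5)*z = 10 + 0.5*(2.2979 + 1.2944)
z^{k+1} = 0.9437
Step 3: u-update.
u^{k+1} = 1.2944 + 2.2979 - 0.9437 = 2.6486
Step 4: Primal residual = |2.2979 - 0.9437| = 1.3542


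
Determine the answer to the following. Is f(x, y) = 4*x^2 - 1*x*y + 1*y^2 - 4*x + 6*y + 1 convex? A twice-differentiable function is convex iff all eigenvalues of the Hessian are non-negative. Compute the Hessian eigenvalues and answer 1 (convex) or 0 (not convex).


The Hessian of f(x,y) = 4*x^2 - 1*x*y + 1*y^2 - 4*x + 6*y + 1 is:
H = [[8, -1], [-1, 2]]
Trace = 8 + 2 = 10
Determinant = 8*2 - (-1)^2 = 15
Discriminant = (10)^2 - 4*15 = 40.0
Eigenvalues: lambda_1 = 1.8377, lambda_2 = 8.1623
The function is convex.

1


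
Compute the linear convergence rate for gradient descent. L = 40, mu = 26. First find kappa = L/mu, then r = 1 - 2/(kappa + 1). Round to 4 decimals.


Step 1: Compute the condition number.
kappa = L/mu = 40/26 = 1.5385
Step 2: Compute the convergence rate.
r = 1 - 2/(kappa + 1) = 1 - 2*mu/(L + mu) = (L - mu)/(L + mu) = 14/66 = 0.2121


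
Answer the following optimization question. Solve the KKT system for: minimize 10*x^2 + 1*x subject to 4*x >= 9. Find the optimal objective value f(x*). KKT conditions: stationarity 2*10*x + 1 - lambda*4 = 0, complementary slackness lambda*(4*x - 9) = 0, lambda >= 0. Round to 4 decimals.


Step 1: Try lambda = 0 (constraint inactive).
x_unc = -1/(2*10) = -0.05
Check: 4*-0.05 = -0.2 < 9 -- violated!
Step 2: Constraint must be active: 4*x = 9
x* = 9/4 = 2.25
lambda = (2*10*2.25 + 1)/4 = 11.5
Step 3: Compute optimal value.
f(x*) = 10*2.25^2 + 1*2.25 = 52.875


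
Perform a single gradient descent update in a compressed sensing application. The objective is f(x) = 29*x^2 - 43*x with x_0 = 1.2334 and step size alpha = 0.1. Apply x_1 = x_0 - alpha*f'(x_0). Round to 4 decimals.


We compute the gradient at x_0 and apply the update.
f'(x) = 58*x - 43
f'(1.2334) = 58*1.2334 - 43 = 28.5372
x_1 = 1.2334 - 0.1*28.5372 = -1.6203


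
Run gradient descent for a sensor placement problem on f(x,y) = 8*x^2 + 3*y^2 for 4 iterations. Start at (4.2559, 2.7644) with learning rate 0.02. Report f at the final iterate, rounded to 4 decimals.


Gradient descent on f(x,y) = 8*x^2 + 3*y^2.
Starting point: (4.2559, 2.7644), alpha = 0.02
Step 1: grad_x = 2*8*4.2559 = 68.0944, grad_y = 2*3*2.7644 = 16.5864
  x_1 = 4.2559 - 0.02*68.0944 = 2.894
  y_1 = 2.7644 - 0.02*16.5864 = 2.4327
Step 2: grad_x = 2*8*2.894 = 46.3042, grad_y = 2*3*2.4327 = 14.596
  x_2 = 2.894 - 0.02*46.3042 = 1.9679
  y_2 = 2.4327 - 0.02*14.596 = 2.1408
Step 3: grad_x = 2*8*1.9679 = 31.4869, grad_y = 2*3*2.1408 = 12.8445
  x_3 = 1.9679 - 0.02*31.4869 = 1.3382
  y_3 = 2.1408 - 0.02*12.8445 = 1.8839
Step 4: grad_x = 2*8*1.3382 = 21.4111, grad_y = 2*3*1.8839 = 11.3032
  x_4 = 1.3382 - 0.02*21.4111 = 0.91
  y_4 = 1.8839 - 0.02*11.3032 = 1.6578
f(0.91, 1.6578) = 8*0.91^2 + 3*1.6578^2 = 14.8692


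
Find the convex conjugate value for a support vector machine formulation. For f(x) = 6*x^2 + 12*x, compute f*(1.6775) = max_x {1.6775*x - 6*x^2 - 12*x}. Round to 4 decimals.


f*(y) = sup_x {y*x - a*x^2 - b*x} = sup_x {(y-b)*x - a*x^2}
FOC: (y - b) - 2a*x = 0 => x* = (y - b)/(2a)
x* = (1.6775 - 12)/(2*6) = -0.8602
f*(1.6775) = (y-b)^2/(4a) = (1.6775 - 12)^2/(4*6)
= 106.554/24 = 4.4398


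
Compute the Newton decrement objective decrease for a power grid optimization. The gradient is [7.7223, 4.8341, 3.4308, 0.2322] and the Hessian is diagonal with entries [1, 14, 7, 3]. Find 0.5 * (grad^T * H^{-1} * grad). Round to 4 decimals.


Step 1: H is diagonal, so H^(-1) * g = [7.7223, 0.3453, 0.4901, 0.0774].
Step 2: g^T H^(-1) g = sum_i g_i^2 / H_ii
  = (7.7223)^2/1 + (4.8341)^2/14 + (3.4308)^2/7 + (0.2322)^2/3
  = 59.6339 + 1.6692 + 1.6815 + 0.018 = 63.0026
Step 3: Objective decrease = 0.5 * g^T H^(-1) g = 31.5013


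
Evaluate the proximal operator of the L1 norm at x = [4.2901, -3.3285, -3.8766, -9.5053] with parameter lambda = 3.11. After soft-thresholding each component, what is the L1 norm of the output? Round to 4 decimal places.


Soft-thresholding with lambda = 3.11:
prox(4.2901) = sign(4.2901)*max(|4.2901| - 3.11, 0) = 1.1801
prox(-3.3285) = sign(-3.3285)*max(|-3.3285| - 3.11, 0) = -0.2185
prox(-3.8766) = sign(-3.8766)*max(|-3.8766| - 3.11, 0) = -0.7666
prox(-9.5053) = sign(-9.5053)*max(|-9.5053| - 3.11, 0) = -6.3953
prox(x) = [1.1801, -0.2185, -0.7666, -6.3953]
||prox(x)||_1 = 1.1801 + 0.2185 + 0.7666 + 6.3953 = 8.5605


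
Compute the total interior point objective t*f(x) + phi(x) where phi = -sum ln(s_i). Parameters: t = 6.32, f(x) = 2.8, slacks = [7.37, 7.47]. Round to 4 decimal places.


Step 1: Compute log-barrier.
ln values: [1.9974, 2.0109]
phi = -(1.9974 + 2.0109) = -4.0083
Step 2: Compute augmented objective.
t*f(x) = 6.32*2.8 = 17.696
Total = 17.696 - 4.0083 = 13.6877


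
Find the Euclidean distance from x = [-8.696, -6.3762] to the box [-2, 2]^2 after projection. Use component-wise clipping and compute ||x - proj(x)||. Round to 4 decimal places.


Project each component onto [-2, 2].
clip(-8.696) = -2.0, clip(-6.3762) = -2.0
Projection = [-2.0, -2.0]
Squared diffs: [44.8364, 19.1511]
Distance = sqrt(63.9875) = 7.9992


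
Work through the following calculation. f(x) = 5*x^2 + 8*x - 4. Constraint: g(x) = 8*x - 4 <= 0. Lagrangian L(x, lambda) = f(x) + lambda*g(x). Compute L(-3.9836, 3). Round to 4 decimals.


Step 1: Evaluate f(x).
f(-3.9836) = 5*(-3.9836)^2 + 8*(-3.9836) - 4 = 43.4765
Step 2: Evaluate g(x).
g(-3.9836) = 8*-3.9836 - 4 = -35.8688
Step 3: Compute Lagrangian.
L = 43.4765 + 3*-35.8688 = -64.1299


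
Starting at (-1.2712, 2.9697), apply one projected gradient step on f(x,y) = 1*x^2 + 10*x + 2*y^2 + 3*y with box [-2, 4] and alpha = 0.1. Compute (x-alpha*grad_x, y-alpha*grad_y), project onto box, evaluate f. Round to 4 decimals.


Step 1: Compute gradient at (-1.2712, 2.9697).
grad_x = 2*1*-1.2712 + 10 = 7.4576
grad_y = 2*2*2.9697 + 3 = 14.8788
Step 2: Gradient step.
x_raw = -1.2712 - 0.1*7.4576 = -2.017
y_raw = 2.9697 - 0.1*14.8788 = 1.4818
Step 3: Project onto [-2, 4].
x_proj = clip(-2.017) = -2.0
y_proj = clip(1.4818) = 1.4818
Step 4: Evaluate f.
f(-2.0, 1.4818) = -7.163


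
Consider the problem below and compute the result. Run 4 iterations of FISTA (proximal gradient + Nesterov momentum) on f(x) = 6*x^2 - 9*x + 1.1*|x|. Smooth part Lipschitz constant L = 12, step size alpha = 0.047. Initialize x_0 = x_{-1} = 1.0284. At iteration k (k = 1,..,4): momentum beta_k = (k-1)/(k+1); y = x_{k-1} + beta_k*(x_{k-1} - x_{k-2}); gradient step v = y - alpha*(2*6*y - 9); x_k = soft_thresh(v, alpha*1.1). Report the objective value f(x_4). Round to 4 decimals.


FISTA on f(x) = 6*x^2 - 9*x + 1.1*|x|
L = 12, alpha = 0.047
Iteration 1: beta = 0.0, y = 1.0284 + 0.0*(1.0284 - 1.0284) = 1.0284
  grad(y) = 3.3408, v = y - alpha*grad = 0.8714
  prox(v) = soft_thresh(0.8714, 0.0517) = 0.8197
Iteration 2: beta = 0.3333, y = 0.8197 + 0.3333*(0.8197 - 1.0284) = 0.7501
  grad(y) = 0.0013, v = y - alpha*grad = 0.75
  prox(v) = soft_thresh(0.75, 0.0517) = 0.6983
Iteration 3: beta = 0.5, y = 0.6983 + 0.5*(0.6983 - 0.8197) = 0.6377
  grad(y) = -1.3478, v = y - alpha*grad = 0.701
  prox(v) = soft_thresh(0.701, 0.0517) = 0.6493
Iteration 4: beta = 0.6, y = 0.6493 + 0.6*(0.6493 - 0.6983) = 0.6199
  grad(y) = -1.561, v = y - alpha*grad = 0.6933
  prox(v) = soft_thresh(0.6933, 0.0517) = 0.6416
f(x_4) = 6*0.6416^2 - 9*0.6416 + 1.1*|0.6416| = -2.5987


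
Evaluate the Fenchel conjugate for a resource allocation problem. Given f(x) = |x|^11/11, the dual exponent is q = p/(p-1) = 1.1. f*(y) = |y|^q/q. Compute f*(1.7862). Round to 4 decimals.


The conjugate exponent q satisfies 1/p + 1/q = 1.
p = 11, so q = 11/(11 - 1) = 1.1
|y|^q = 1.7862^1.1 = 1.8929
f*(1.7862) = 1.8929 / 1.1 = 1.7208


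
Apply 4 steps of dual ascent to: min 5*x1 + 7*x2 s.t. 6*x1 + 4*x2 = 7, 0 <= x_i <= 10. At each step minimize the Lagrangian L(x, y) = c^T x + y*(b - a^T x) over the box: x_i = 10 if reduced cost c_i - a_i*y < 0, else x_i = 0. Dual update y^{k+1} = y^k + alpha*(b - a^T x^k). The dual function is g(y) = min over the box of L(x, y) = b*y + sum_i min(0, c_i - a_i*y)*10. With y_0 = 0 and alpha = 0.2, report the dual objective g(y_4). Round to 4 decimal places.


Dual ascent for LP: min 5*x1 + 7*x2, 6*x1 + 4*x2 = 7, 0 <= x_i <= 10
Step 1: y^k = 0.0, reduced costs: (5.0, 7.0)
  x^k = (0.0, 0.0), subgradient = b - a^T x = 7.0
  y^{k+1} = 0.0 + 0.2*7.0 = 1.4
Step 2: y^k = 1.4, reduced costs: (-3.4, 1.4)
  x^k = (10.0, 0.0), subgradient = b - a^T x = -53.0
  y^{k+1} = 1.4 + 0.2*-53.0 = -9.2
Step 3: y^k = -9.2, reduced costs: (60.2, 43.8)
  x^k = (0.0, 0.0), subgradient = b - a^T x = 7.0
  y^{k+1} = -9.2 + 0.2*7.0 = -7.8
Step 4: y^k = -7.8, reduced costs: (51.8, 38.2)
  x^k = (0.0, 0.0), subgradient = b - a^T x = 7.0
  y^{k+1} = -7.8 + 0.2*7.0 = -6.4
Dual objective at y_4 = -6.4: reduced costs (43.4, 32.6), box minimizer x = (0.0, 0.0)
g(y_4) = b*y + (c1 - a1*y)*x1 + (c2 - a2*y)*x2 = 7*(-6.4) + 43.4*0.0 + 32.6*0.0 = -44.8 + 0.0 + 0.0 = -44.8


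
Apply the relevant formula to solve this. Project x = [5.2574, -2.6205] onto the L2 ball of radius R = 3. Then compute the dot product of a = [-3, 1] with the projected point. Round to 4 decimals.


Step 1: Compute ||x|| (intermediates to 6 decimals).
||x|| = sqrt(5.2574^2 + (-2.6205)^2) = 5.874289
Step 2: Project.
Since ||x|| > R, scale = R/||x|| = 3/5.874289 = 0.5107, proj(x) = scale * x
proj(x) = [2.684954, -1.338289]
Step 3: Dot product.
a^T * proj(x) = -3*2.684954 + 1*(-1.338289) = -9.3932
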